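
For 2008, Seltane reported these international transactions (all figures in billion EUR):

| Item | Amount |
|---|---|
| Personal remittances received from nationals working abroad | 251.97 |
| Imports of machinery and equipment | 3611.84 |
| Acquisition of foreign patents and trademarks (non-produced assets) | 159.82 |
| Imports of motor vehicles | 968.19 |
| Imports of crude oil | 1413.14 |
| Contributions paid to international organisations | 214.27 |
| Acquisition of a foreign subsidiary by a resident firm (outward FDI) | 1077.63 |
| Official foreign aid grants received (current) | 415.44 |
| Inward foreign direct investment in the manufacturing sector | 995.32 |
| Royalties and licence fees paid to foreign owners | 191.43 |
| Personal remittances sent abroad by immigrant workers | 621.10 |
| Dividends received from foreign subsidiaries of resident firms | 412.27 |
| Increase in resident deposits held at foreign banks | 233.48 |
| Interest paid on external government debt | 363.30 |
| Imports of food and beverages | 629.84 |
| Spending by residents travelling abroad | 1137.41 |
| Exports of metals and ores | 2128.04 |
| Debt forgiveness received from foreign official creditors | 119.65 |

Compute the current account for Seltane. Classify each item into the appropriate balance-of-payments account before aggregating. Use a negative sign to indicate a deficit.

Goods: -1413.14 - 968.19 + 2128.04 - 629.84 - 3611.84 = -4494.97
Services: -191.43 - 1137.41 = -1328.84
Primary income: 412.27 - 363.30 = 48.97
Secondary income: 415.44 + 251.97 - 621.10 - 214.27 = -167.96
Current account = (-4494.97) + (-1328.84) + 48.97 + (-167.96) = -5942.80
(Excluded from the current account — capital account: acquisition of foreign patents and trademarks (non-produced assets) 159.82, debt forgiveness received from foreign official creditors 119.65; financial account: acquisition of a foreign subsidiary by a resident firm (outward FDI) 1077.63, inward foreign direct investment in the manufacturing sector 995.32, increase in resident deposits held at foreign banks 233.48.)

-5942.80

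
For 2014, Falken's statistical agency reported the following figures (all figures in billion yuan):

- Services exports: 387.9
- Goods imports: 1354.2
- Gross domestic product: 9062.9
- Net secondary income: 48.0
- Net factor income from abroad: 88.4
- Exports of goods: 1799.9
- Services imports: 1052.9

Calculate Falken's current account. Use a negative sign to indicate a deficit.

-82.9

Goods balance = 1799.9 - 1354.2 = 445.7
Services balance = 387.9 - 1052.9 = -665.0
Trade balance (goods + services) = 445.7 + (-665.0) = -219.3
Net primary income = 88.4
Net secondary income = 48.0
Current account = -219.3 + 88.4 + 48.0 = -82.9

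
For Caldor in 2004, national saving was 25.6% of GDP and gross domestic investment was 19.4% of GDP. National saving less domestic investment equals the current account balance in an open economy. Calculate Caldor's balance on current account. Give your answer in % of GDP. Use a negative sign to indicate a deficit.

6.2

S - I = CA (net lending to the rest of the world).
CA = S - I = 25.6 - 19.4 = 6.2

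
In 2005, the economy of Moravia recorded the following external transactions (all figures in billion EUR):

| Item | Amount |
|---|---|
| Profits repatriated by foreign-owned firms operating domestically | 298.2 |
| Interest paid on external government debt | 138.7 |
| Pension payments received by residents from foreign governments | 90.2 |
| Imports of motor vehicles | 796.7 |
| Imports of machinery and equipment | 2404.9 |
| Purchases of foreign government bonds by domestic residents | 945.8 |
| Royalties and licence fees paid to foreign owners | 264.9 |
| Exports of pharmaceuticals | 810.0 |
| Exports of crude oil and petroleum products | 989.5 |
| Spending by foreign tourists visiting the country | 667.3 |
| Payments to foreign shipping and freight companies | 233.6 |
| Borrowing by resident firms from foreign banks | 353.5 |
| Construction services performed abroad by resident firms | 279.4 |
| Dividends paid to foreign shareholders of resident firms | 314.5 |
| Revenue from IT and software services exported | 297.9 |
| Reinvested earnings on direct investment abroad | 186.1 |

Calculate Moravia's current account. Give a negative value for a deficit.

-1131.1

Goods: 989.5 - 2404.9 + 810.0 - 796.7 = -1402.1
Services: 667.3 + 297.9 - 233.6 - 264.9 + 279.4 = 746.1
Primary income: -138.7 - 314.5 + 186.1 - 298.2 = -565.3
Secondary income: 90.2
Current account = (-1402.1) + 746.1 + (-565.3) + 90.2 = -1131.1
(Excluded from the current account — financial account: purchases of foreign government bonds by domestic residents 945.8, borrowing by resident firms from foreign banks 353.5.)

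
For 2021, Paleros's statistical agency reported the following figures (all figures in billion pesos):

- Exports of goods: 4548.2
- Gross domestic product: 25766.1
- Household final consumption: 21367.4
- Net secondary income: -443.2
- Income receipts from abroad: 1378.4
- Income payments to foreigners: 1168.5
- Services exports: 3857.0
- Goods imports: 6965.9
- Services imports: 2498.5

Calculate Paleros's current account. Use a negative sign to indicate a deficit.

Goods balance = 4548.2 - 6965.9 = -2417.7
Services balance = 3857.0 - 2498.5 = 1358.5
Trade balance (goods + services) = -2417.7 + 1358.5 = -1059.2
Net primary income = 1378.4 - 1168.5 = 209.9
Net secondary income = -443.2
Current account = -1059.2 + 209.9 + (-443.2) = -1292.5

-1292.5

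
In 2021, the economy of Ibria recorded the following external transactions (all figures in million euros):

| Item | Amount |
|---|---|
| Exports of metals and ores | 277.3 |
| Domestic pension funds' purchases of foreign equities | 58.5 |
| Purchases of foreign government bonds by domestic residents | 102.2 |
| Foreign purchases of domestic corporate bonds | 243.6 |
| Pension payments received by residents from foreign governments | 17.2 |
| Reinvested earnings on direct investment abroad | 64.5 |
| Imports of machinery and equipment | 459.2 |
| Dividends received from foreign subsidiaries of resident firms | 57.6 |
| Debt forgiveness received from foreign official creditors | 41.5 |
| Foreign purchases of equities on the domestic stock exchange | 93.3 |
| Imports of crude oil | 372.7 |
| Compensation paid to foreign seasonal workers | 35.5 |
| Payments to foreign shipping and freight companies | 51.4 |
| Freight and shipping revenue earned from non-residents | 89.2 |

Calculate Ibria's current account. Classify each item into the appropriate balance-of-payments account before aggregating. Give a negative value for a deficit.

Goods: 277.3 - 372.7 - 459.2 = -554.6
Services: -51.4 + 89.2 = 37.8
Primary income: -35.5 + 57.6 + 64.5 = 86.6
Secondary income: 17.2
Current account = (-554.6) + 37.8 + 86.6 + 17.2 = -413.0
(Excluded from the current account — financial account: domestic pension funds' purchases of foreign equities 58.5, purchases of foreign government bonds by domestic residents 102.2, foreign purchases of domestic corporate bonds 243.6, foreign purchases of equities on the domestic stock exchange 93.3; capital account: debt forgiveness received from foreign official creditors 41.5.)

-413.0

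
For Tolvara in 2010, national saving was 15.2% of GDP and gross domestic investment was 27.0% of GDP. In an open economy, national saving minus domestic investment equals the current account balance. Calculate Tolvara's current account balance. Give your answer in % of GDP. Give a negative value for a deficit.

S - I = CA (net lending to the rest of the world).
CA = S - I = 15.2 - 27.0 = -11.8

-11.8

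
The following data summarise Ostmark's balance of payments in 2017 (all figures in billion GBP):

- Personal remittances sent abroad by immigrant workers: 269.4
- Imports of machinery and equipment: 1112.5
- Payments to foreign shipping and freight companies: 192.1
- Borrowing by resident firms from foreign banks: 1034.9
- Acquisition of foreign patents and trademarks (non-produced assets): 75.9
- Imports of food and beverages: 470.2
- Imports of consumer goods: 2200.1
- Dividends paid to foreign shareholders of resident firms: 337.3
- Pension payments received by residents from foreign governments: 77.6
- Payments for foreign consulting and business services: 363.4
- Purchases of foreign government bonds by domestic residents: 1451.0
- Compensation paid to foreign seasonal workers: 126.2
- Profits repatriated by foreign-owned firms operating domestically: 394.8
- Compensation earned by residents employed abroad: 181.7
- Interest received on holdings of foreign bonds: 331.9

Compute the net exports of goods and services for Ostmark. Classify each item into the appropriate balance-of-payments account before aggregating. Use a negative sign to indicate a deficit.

-4338.3

Goods: -2200.1 - 470.2 - 1112.5 = -3782.8
Services: -192.1 - 363.4 = -555.5
Trade balance = -3782.8 + (-555.5) = -4338.3
(Excluded from the trade balance — secondary income: personal remittances sent abroad by immigrant workers 269.4, pension payments received by residents from foreign governments 77.6; financial account: borrowing by resident firms from foreign banks 1034.9, purchases of foreign government bonds by domestic residents 1451.0; capital account: acquisition of foreign patents and trademarks (non-produced assets) 75.9; primary income: dividends paid to foreign shareholders of resident firms 337.3, compensation paid to foreign seasonal workers 126.2, profits repatriated by foreign-owned firms operating domestically 394.8, compensation earned by residents employed abroad 181.7, interest received on holdings of foreign bonds 331.9.)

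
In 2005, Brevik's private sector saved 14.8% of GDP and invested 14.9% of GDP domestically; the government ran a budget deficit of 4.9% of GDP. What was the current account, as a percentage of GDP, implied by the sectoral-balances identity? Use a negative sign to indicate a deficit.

By the sectoral-balances identity, CA = (S_private - I) + (T - G).
Private balance = 14.8 - 14.9 = -0.1
Government balance (T - G) = -4.9
CA = -0.1 + (-4.9) = -5.0

-5.0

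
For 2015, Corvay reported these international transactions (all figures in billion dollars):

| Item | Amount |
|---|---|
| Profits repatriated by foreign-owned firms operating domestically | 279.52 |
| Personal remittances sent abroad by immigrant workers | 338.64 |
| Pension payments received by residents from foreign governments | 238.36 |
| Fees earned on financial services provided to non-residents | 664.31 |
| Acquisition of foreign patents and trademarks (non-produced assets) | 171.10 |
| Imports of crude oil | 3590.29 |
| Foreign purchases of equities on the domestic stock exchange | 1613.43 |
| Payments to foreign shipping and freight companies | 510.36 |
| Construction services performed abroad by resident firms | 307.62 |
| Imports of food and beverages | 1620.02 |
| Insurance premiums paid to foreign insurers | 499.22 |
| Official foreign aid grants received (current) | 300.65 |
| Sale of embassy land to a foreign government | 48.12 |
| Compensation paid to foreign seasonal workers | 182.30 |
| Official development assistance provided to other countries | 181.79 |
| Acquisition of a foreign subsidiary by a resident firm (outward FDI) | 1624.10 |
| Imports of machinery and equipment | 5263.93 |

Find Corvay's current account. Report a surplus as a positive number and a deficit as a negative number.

Goods: -1620.02 - 3590.29 - 5263.93 = -10474.24
Services: 307.62 - 499.22 - 510.36 + 664.31 = -37.65
Primary income: -182.30 - 279.52 = -461.82
Secondary income: -338.64 + 300.65 + 238.36 - 181.79 = 18.58
Current account = (-10474.24) + (-37.65) + (-461.82) + 18.58 = -10955.13
(Excluded from the current account — capital account: acquisition of foreign patents and trademarks (non-produced assets) 171.10, sale of embassy land to a foreign government 48.12; financial account: foreign purchases of equities on the domestic stock exchange 1613.43, acquisition of a foreign subsidiary by a resident firm (outward FDI) 1624.10.)

-10955.13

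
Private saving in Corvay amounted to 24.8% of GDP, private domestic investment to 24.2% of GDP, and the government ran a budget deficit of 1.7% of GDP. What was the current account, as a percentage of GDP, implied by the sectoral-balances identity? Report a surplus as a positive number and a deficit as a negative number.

By the sectoral-balances identity, CA = (S_private - I) + (T - G).
Private balance = 24.8 - 24.2 = 0.6
Government balance (T - G) = -1.7
CA = 0.6 + (-1.7) = -1.1

-1.1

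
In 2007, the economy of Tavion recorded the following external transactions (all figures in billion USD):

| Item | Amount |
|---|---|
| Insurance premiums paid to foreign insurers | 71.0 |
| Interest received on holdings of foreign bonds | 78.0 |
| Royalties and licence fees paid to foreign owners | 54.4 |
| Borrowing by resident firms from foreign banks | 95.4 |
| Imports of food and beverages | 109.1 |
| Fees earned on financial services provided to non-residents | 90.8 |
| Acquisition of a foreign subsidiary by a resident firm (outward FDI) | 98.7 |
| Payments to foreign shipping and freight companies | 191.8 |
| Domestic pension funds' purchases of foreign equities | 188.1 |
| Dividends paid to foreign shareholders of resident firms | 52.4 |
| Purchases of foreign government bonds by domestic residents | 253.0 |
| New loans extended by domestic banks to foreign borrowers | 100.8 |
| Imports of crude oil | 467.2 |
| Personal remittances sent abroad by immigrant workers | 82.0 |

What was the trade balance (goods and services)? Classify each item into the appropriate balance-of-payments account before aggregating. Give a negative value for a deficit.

-802.7

Goods: -467.2 - 109.1 = -576.3
Services: 90.8 - 54.4 - 71.0 - 191.8 = -226.4
Trade balance = -576.3 + (-226.4) = -802.7
(Excluded from the trade balance — primary income: interest received on holdings of foreign bonds 78.0, dividends paid to foreign shareholders of resident firms 52.4; financial account: borrowing by resident firms from foreign banks 95.4, acquisition of a foreign subsidiary by a resident firm (outward FDI) 98.7, domestic pension funds' purchases of foreign equities 188.1, purchases of foreign government bonds by domestic residents 253.0, new loans extended by domestic banks to foreign borrowers 100.8; secondary income: personal remittances sent abroad by immigrant workers 82.0.)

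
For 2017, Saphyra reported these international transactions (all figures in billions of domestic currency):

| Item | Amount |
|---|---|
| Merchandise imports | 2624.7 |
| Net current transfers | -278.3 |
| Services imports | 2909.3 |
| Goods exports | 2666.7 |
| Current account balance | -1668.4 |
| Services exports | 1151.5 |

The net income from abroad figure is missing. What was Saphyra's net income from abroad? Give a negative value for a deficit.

325.7

Current account = goods balance + services balance + net primary income + net secondary income
Sum of the known components = -1994.1
Net income from abroad = CA - (known components) = -1668.4 - (-1994.1) = 325.7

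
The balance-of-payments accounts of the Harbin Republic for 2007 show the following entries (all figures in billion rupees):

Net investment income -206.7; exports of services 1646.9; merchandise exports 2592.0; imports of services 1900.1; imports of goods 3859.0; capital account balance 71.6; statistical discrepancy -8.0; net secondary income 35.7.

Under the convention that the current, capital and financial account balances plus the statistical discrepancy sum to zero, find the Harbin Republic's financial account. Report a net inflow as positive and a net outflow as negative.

1627.6

Goods balance = 2592.0 - 3859.0 = -1267.0
Services balance = 1646.9 - 1900.1 = -253.2
Trade balance (goods + services) = -1267.0 + (-253.2) = -1520.2
Net primary income = -206.7
Net secondary income = 35.7
Current account = -1520.2 + (-206.7) + 35.7 = -1691.2
Financial account = -(-1691.2 + 71.6 + (-8.0)) = 1627.6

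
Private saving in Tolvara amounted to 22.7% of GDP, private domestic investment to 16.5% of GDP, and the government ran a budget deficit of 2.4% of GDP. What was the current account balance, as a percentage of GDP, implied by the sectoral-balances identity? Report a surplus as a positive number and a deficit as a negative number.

By the sectoral-balances identity, CA = (S_private - I) + (T - G).
Private balance = 22.7 - 16.5 = 6.2
Government balance (T - G) = -2.4
CA = 6.2 + (-2.4) = 3.8

3.8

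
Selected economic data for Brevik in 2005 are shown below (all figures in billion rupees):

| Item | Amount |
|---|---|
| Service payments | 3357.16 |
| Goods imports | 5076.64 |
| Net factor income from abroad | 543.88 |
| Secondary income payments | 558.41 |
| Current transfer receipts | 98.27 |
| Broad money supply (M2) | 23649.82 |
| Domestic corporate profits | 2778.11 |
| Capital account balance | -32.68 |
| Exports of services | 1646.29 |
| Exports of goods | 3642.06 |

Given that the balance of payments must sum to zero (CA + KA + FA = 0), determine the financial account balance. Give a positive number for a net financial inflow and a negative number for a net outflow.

Goods balance = 3642.06 - 5076.64 = -1434.58
Services balance = 1646.29 - 3357.16 = -1710.87
Trade balance (goods + services) = -1434.58 + (-1710.87) = -3145.45
Net primary income = 543.88
Net secondary income = 98.27 - 558.41 = -460.14
Current account = -3145.45 + 543.88 + (-460.14) = -3061.71
Financial account = -(-3061.71 + (-32.68)) = 3094.39

3094.39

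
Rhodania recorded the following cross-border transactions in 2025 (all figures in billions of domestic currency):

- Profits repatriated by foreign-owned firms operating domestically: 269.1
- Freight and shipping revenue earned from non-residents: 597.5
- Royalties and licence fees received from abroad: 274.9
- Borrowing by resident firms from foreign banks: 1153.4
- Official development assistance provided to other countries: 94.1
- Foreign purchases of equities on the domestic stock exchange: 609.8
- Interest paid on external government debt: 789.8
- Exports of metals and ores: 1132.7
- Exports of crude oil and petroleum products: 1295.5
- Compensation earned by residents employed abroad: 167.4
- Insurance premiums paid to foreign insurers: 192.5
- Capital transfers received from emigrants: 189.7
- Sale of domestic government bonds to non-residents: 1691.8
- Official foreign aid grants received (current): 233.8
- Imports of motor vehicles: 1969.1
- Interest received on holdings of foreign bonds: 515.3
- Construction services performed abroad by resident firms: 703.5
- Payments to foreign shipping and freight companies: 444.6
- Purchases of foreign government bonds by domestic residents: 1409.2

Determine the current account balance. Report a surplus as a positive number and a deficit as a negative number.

1161.4

Goods: 1132.7 - 1969.1 + 1295.5 = 459.1
Services: -444.6 - 192.5 + 597.5 + 274.9 + 703.5 = 938.8
Primary income: -269.1 + 515.3 - 789.8 + 167.4 = -376.2
Secondary income: -94.1 + 233.8 = 139.7
Current account = 459.1 + 938.8 + (-376.2) + 139.7 = 1161.4
(Excluded from the current account — financial account: borrowing by resident firms from foreign banks 1153.4, foreign purchases of equities on the domestic stock exchange 609.8, sale of domestic government bonds to non-residents 1691.8, purchases of foreign government bonds by domestic residents 1409.2; capital account: capital transfers received from emigrants 189.7.)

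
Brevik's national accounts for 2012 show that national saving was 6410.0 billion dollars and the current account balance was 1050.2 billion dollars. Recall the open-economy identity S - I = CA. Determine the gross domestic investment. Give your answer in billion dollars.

5359.8

I = S - CA = 6410.0 - 1050.2 = 5359.8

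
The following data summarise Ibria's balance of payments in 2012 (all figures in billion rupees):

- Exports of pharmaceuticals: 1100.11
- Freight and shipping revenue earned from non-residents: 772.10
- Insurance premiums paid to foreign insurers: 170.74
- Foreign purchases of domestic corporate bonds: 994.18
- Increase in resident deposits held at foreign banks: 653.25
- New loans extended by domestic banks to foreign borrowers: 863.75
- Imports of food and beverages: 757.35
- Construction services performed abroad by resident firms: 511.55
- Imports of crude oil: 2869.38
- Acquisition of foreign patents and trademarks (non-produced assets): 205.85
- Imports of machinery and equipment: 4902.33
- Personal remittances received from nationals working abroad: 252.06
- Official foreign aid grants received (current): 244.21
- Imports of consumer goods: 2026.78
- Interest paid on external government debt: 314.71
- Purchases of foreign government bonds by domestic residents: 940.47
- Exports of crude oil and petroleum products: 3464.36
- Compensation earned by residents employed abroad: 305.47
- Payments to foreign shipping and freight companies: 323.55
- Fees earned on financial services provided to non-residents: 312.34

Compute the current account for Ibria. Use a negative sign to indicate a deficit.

Goods: -4902.33 + 1100.11 - 757.35 - 2869.38 + 3464.36 - 2026.78 = -5991.37
Services: 511.55 + 312.34 - 170.74 + 772.10 - 323.55 = 1101.70
Primary income: 305.47 - 314.71 = -9.24
Secondary income: 244.21 + 252.06 = 496.27
Current account = (-5991.37) + 1101.70 + (-9.24) + 496.27 = -4402.64
(Excluded from the current account — financial account: foreign purchases of domestic corporate bonds 994.18, increase in resident deposits held at foreign banks 653.25, new loans extended by domestic banks to foreign borrowers 863.75, purchases of foreign government bonds by domestic residents 940.47; capital account: acquisition of foreign patents and trademarks (non-produced assets) 205.85.)

-4402.64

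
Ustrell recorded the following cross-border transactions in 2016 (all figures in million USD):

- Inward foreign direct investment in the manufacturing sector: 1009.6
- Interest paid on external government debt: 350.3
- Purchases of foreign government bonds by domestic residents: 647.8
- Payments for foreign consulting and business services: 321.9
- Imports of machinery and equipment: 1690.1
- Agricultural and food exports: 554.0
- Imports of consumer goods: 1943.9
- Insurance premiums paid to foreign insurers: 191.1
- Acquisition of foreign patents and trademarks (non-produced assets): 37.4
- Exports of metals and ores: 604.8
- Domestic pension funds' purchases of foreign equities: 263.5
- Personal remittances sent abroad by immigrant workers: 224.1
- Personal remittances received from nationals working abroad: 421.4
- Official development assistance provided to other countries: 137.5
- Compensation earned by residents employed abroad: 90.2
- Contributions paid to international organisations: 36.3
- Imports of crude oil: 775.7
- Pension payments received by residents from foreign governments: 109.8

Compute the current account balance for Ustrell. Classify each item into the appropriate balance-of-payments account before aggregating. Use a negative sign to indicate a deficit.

Goods: -1943.9 + 604.8 + 554.0 - 775.7 - 1690.1 = -3250.9
Services: -191.1 - 321.9 = -513.0
Primary income: -350.3 + 90.2 = -260.1
Secondary income: 109.8 - 137.5 + 421.4 - 36.3 - 224.1 = 133.3
Current account = (-3250.9) + (-513.0) + (-260.1) + 133.3 = -3890.7
(Excluded from the current account — financial account: inward foreign direct investment in the manufacturing sector 1009.6, purchases of foreign government bonds by domestic residents 647.8, domestic pension funds' purchases of foreign equities 263.5; capital account: acquisition of foreign patents and trademarks (non-produced assets) 37.4.)

-3890.7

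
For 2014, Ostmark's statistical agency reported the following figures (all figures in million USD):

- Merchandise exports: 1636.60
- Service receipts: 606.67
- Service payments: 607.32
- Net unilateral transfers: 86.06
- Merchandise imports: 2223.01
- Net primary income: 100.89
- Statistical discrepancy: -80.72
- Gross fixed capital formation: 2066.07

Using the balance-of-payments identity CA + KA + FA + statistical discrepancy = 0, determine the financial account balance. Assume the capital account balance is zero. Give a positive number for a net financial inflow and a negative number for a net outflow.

480.83

Goods balance = 1636.60 - 2223.01 = -586.41
Services balance = 606.67 - 607.32 = -0.65
Trade balance (goods + services) = -586.41 + (-0.65) = -587.06
Net primary income = 100.89
Net secondary income = 86.06
Current account = -587.06 + 100.89 + 86.06 = -400.11
Financial account = -(-400.11 + (-80.72)) = 480.83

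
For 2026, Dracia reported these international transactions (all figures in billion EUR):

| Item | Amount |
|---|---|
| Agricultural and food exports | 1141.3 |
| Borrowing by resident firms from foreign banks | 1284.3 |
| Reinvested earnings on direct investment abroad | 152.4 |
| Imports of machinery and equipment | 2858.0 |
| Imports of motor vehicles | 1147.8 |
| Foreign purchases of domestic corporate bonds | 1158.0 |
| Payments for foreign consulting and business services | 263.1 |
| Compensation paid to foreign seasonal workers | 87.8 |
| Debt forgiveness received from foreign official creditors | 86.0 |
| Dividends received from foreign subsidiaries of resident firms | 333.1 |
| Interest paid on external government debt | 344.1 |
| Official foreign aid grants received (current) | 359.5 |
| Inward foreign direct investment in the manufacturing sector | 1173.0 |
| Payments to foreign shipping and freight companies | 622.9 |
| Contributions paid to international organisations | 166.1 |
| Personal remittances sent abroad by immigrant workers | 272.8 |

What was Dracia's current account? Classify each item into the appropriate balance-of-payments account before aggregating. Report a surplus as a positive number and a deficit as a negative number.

Goods: 1141.3 - 1147.8 - 2858.0 = -2864.5
Services: -622.9 - 263.1 = -886.0
Primary income: -87.8 + 152.4 - 344.1 + 333.1 = 53.6
Secondary income: 359.5 - 166.1 - 272.8 = -79.4
Current account = (-2864.5) + (-886.0) + 53.6 + (-79.4) = -3776.3
(Excluded from the current account — financial account: borrowing by resident firms from foreign banks 1284.3, foreign purchases of domestic corporate bonds 1158.0, inward foreign direct investment in the manufacturing sector 1173.0; capital account: debt forgiveness received from foreign official creditors 86.0.)

-3776.3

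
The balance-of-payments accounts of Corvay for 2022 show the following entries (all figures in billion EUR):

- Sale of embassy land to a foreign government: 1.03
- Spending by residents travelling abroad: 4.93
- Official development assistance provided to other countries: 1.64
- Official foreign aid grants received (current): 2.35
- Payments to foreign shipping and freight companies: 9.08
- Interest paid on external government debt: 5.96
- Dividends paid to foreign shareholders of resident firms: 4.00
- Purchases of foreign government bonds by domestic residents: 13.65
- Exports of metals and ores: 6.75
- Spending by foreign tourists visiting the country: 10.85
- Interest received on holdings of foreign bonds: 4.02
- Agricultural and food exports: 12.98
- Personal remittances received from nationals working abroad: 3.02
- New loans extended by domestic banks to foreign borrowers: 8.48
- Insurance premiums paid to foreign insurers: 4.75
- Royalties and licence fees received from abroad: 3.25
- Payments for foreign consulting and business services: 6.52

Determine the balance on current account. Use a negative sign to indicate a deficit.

Goods: 12.98 + 6.75 = 19.73
Services: -4.75 - 4.93 - 6.52 + 10.85 + 3.25 - 9.08 = -11.18
Primary income: -5.96 + 4.02 - 4.00 = -5.94
Secondary income: 3.02 - 1.64 + 2.35 = 3.73
Current account = 19.73 + (-11.18) + (-5.94) + 3.73 = 6.34
(Excluded from the current account — capital account: sale of embassy land to a foreign government 1.03; financial account: purchases of foreign government bonds by domestic residents 13.65, new loans extended by domestic banks to foreign borrowers 8.48.)

6.34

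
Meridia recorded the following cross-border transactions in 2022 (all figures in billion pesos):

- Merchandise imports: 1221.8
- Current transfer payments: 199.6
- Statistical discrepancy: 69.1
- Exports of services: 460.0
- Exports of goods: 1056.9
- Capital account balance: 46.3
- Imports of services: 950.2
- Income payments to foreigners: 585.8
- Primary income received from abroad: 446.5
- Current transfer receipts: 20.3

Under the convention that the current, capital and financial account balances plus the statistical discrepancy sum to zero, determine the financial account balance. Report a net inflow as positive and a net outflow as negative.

Goods balance = 1056.9 - 1221.8 = -164.9
Services balance = 460.0 - 950.2 = -490.2
Trade balance (goods + services) = -164.9 + (-490.2) = -655.1
Net primary income = 446.5 - 585.8 = -139.3
Net secondary income = 20.3 - 199.6 = -179.3
Current account = -655.1 + (-139.3) + (-179.3) = -973.7
Financial account = -(-973.7 + 46.3 + 69.1) = 858.3

858.3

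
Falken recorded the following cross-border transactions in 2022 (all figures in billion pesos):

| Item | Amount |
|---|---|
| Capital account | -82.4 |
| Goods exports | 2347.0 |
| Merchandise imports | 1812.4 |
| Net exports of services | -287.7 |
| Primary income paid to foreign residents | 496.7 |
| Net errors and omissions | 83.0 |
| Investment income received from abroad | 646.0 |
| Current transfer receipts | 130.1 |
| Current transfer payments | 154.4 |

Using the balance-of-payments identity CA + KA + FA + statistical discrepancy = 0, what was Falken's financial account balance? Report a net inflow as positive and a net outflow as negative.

Goods balance = 2347.0 - 1812.4 = 534.6
Services balance = -287.7
Trade balance (goods + services) = 534.6 + (-287.7) = 246.9
Net primary income = 646.0 - 496.7 = 149.3
Net secondary income = 130.1 - 154.4 = -24.3
Current account = 246.9 + 149.3 + (-24.3) = 371.9
Financial account = -(371.9 + (-82.4) + 83.0) = -372.5

-372.5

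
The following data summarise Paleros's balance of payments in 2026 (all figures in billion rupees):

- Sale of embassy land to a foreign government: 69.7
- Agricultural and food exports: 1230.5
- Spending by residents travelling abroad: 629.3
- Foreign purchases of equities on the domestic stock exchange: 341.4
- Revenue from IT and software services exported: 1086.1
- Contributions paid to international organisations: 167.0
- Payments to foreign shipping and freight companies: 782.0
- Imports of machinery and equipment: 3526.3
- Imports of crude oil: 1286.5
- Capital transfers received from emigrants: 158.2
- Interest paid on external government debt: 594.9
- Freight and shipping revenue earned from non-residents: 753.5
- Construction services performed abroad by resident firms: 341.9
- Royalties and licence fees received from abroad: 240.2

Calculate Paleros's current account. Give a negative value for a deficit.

Goods: -3526.3 + 1230.5 - 1286.5 = -3582.3
Services: -782.0 + 341.9 + 240.2 + 1086.1 - 629.3 + 753.5 = 1010.4
Primary income: -594.9
Secondary income: -167.0
Current account = (-3582.3) + 1010.4 + (-594.9) + (-167.0) = -3333.8
(Excluded from the current account — capital account: sale of embassy land to a foreign government 69.7, capital transfers received from emigrants 158.2; financial account: foreign purchases of equities on the domestic stock exchange 341.4.)

-3333.8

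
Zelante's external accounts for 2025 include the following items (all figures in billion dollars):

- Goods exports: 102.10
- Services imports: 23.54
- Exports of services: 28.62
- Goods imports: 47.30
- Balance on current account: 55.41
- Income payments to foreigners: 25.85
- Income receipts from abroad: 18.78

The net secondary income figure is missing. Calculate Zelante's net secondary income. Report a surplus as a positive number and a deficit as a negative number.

Current account = goods balance + services balance + net primary income + net secondary income
Sum of the known components = 52.81
Net secondary income = CA - (known components) = 55.41 - 52.81 = 2.60

2.60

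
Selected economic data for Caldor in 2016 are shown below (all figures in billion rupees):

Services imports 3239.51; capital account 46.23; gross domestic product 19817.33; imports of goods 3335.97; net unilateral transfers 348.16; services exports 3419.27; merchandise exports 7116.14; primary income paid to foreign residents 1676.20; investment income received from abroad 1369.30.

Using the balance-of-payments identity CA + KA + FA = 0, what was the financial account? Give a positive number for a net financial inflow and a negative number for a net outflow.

-4047.42

Goods balance = 7116.14 - 3335.97 = 3780.17
Services balance = 3419.27 - 3239.51 = 179.76
Trade balance (goods + services) = 3780.17 + 179.76 = 3959.93
Net primary income = 1369.30 - 1676.20 = -306.90
Net secondary income = 348.16
Current account = 3959.93 + (-306.90) + 348.16 = 4001.19
Financial account = -(4001.19 + 46.23) = -4047.42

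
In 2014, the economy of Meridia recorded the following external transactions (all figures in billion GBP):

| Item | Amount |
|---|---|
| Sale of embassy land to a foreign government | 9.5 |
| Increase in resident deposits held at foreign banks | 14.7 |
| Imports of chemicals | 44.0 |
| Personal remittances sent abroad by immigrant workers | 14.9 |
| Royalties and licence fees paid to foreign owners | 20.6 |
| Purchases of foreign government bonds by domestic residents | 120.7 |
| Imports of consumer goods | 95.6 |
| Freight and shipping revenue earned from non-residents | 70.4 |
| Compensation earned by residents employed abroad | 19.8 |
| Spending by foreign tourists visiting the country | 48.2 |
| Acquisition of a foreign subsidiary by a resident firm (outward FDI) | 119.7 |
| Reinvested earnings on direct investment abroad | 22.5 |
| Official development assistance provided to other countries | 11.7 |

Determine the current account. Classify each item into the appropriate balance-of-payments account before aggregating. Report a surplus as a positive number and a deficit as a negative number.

Goods: -44.0 - 95.6 = -139.6
Services: 48.2 - 20.6 + 70.4 = 98.0
Primary income: 19.8 + 22.5 = 42.3
Secondary income: -11.7 - 14.9 = -26.6
Current account = (-139.6) + 98.0 + 42.3 + (-26.6) = -25.9
(Excluded from the current account — capital account: sale of embassy land to a foreign government 9.5; financial account: increase in resident deposits held at foreign banks 14.7, purchases of foreign government bonds by domestic residents 120.7, acquisition of a foreign subsidiary by a resident firm (outward FDI) 119.7.)

-25.9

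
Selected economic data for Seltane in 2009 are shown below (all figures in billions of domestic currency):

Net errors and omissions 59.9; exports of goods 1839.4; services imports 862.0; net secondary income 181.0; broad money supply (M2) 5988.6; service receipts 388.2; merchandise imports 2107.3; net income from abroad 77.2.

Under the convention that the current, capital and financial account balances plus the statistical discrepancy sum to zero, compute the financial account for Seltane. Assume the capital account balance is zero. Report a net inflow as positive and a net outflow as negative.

423.6

Goods balance = 1839.4 - 2107.3 = -267.9
Services balance = 388.2 - 862.0 = -473.8
Trade balance (goods + services) = -267.9 + (-473.8) = -741.7
Net primary income = 77.2
Net secondary income = 181.0
Current account = -741.7 + 77.2 + 181.0 = -483.5
Financial account = -(-483.5 + 59.9) = 423.6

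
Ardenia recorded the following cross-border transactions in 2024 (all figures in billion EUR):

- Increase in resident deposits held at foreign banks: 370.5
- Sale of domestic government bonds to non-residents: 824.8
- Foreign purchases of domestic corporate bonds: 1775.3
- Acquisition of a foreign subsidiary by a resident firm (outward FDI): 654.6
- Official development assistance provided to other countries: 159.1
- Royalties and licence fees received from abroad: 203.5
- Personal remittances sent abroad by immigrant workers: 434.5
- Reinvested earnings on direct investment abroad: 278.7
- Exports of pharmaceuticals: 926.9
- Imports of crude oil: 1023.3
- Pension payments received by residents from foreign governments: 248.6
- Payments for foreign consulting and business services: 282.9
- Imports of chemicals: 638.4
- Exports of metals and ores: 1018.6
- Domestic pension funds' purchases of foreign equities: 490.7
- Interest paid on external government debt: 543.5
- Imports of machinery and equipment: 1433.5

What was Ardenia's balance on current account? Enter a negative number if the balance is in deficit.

Goods: 926.9 - 638.4 - 1433.5 + 1018.6 - 1023.3 = -1149.7
Services: 203.5 - 282.9 = -79.4
Primary income: 278.7 - 543.5 = -264.8
Secondary income: 248.6 - 434.5 - 159.1 = -345.0
Current account = (-1149.7) + (-79.4) + (-264.8) + (-345.0) = -1838.9
(Excluded from the current account — financial account: increase in resident deposits held at foreign banks 370.5, sale of domestic government bonds to non-residents 824.8, foreign purchases of domestic corporate bonds 1775.3, acquisition of a foreign subsidiary by a resident firm (outward FDI) 654.6, domestic pension funds' purchases of foreign equities 490.7.)

-1838.9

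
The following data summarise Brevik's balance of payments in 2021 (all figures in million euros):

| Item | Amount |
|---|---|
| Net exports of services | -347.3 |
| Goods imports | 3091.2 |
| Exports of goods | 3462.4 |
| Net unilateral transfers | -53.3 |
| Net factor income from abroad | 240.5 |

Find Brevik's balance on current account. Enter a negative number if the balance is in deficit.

Goods balance = 3462.4 - 3091.2 = 371.2
Services balance = -347.3
Trade balance (goods + services) = 371.2 + (-347.3) = 23.9
Net primary income = 240.5
Net secondary income = -53.3
Current account = 23.9 + 240.5 + (-53.3) = 211.1

211.1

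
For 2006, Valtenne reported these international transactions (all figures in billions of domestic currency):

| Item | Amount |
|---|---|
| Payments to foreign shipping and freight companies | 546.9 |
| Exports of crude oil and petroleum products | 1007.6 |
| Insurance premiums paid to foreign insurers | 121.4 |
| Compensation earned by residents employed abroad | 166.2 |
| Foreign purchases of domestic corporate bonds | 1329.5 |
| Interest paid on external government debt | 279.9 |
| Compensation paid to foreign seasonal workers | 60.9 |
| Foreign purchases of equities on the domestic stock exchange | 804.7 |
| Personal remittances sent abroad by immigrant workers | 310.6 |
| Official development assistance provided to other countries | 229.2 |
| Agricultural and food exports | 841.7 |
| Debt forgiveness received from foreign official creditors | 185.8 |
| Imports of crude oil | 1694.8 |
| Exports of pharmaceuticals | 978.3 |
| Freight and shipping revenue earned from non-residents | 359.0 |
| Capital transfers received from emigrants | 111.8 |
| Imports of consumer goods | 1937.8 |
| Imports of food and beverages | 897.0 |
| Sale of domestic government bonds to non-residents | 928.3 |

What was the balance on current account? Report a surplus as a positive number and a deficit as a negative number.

Goods: 1007.6 - 1694.8 + 841.7 + 978.3 - 1937.8 - 897.0 = -1702.0
Services: 359.0 - 546.9 - 121.4 = -309.3
Primary income: -279.9 - 60.9 + 166.2 = -174.6
Secondary income: -229.2 - 310.6 = -539.8
Current account = (-1702.0) + (-309.3) + (-174.6) + (-539.8) = -2725.7
(Excluded from the current account — financial account: foreign purchases of domestic corporate bonds 1329.5, foreign purchases of equities on the domestic stock exchange 804.7, sale of domestic government bonds to non-residents 928.3; capital account: debt forgiveness received from foreign official creditors 185.8, capital transfers received from emigrants 111.8.)

-2725.7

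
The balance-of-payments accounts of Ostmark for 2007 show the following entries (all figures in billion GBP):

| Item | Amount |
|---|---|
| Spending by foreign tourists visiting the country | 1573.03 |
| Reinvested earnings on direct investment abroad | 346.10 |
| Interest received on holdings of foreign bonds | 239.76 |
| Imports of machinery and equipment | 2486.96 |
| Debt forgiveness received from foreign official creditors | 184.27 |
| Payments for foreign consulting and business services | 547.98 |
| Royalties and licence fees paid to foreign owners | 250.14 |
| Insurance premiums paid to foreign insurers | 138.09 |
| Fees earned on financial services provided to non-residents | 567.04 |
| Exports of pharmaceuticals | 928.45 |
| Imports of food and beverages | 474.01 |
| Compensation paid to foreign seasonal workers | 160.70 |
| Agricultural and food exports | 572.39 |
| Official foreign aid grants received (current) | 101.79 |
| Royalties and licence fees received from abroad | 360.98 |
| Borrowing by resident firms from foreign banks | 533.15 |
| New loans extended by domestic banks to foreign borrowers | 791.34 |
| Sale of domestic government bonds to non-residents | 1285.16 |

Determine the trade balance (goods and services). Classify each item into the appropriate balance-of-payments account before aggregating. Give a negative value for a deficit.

104.71

Goods: 572.39 - 474.01 - 2486.96 + 928.45 = -1460.13
Services: -250.14 + 567.04 - 138.09 - 547.98 + 1573.03 + 360.98 = 1564.84
Trade balance = -1460.13 + 1564.84 = 104.71
(Excluded from the trade balance — primary income: reinvested earnings on direct investment abroad 346.10, interest received on holdings of foreign bonds 239.76, compensation paid to foreign seasonal workers 160.70; capital account: debt forgiveness received from foreign official creditors 184.27; secondary income: official foreign aid grants received (current) 101.79; financial account: borrowing by resident firms from foreign banks 533.15, new loans extended by domestic banks to foreign borrowers 791.34, sale of domestic government bonds to non-residents 1285.16.)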